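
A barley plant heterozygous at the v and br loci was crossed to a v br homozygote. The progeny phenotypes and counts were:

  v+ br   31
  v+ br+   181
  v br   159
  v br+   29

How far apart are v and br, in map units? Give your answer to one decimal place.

The two most frequent classes, v+ br+ (181) and v br (159), are the parental types, so the F1 was v+ br+ / v br.
The recombinant classes are v+ br and v br+: 31 + 29 = 60.
Recombination frequency = 60/400 = 0.1500 ≈ 15.0%, i.e. 15.0 map units.

15.0 map units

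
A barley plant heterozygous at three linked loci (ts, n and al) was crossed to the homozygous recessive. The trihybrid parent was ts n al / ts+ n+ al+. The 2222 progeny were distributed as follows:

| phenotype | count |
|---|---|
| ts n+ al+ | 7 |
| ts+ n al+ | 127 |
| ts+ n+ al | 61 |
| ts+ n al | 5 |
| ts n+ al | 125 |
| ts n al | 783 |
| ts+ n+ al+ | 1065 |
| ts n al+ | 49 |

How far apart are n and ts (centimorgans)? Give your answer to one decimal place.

11.9 centimorgans

The two rarest classes, ts+ n al and ts n+ al+, are the double crossovers. Comparing them with the parentals, only the ts allele has switched, so ts is the middle locus and the order is al – ts – n.
Crossovers in the ts–n interval produce the single-crossover classes ts n+ al and ts+ n al+ (125 + 127 = 252) plus the double crossovers (12).
RF(ts–n) = (252 + 12) / 2222 = 264/2222 = 0.1188 → 11.9 centimorgans.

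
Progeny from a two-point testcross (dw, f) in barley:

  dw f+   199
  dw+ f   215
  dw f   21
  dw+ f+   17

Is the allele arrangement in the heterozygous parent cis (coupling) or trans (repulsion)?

trans

The two most frequent classes are dw+ f (215) and dw f+ (199); these are the parental (non-recombinant) types.
So the F1 carried dw+ f on one chromosome and dw f+ on the other — the recessive alleles are on opposite chromosomes (trans / repulsion).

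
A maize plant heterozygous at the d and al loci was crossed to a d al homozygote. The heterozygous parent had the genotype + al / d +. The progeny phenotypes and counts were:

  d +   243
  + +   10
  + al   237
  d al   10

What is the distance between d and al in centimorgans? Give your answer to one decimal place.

4.0 centimorgans

The recombinant classes are + + and d al: 10 + 10 = 20.
Recombination frequency = 20/500 = 0.0400 ≈ 4.0%, i.e. 4.0 centimorgans.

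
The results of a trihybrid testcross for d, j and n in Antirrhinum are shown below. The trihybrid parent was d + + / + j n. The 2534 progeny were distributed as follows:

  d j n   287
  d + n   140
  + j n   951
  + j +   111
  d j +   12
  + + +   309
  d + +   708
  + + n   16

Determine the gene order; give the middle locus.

The two rarest classes, d j + and + + n, are the double crossovers. Comparing them with the parentals, only the j allele has switched, so j is the middle locus and the order is n – j – d.

j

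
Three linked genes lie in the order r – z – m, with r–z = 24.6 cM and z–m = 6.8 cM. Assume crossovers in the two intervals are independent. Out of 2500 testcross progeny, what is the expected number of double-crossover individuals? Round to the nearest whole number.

42

Map distances give recombination frequencies of 0.246 and 0.068 for the two intervals.
With no interference, expected double-crossover frequency = 0.246 × 0.068 = 0.01673.
Expected number = 0.01673 × 2500 = 41.82 ≈ 42.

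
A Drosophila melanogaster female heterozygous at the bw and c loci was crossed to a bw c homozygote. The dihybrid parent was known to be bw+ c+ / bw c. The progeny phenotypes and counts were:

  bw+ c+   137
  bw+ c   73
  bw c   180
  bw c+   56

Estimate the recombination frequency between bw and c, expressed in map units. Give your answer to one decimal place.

28.9 map units

The recombinant classes are bw+ c and bw c+: 73 + 56 = 129.
Recombination frequency = 129/446 = 0.2892 ≈ 28.9%, i.e. 28.9 map units.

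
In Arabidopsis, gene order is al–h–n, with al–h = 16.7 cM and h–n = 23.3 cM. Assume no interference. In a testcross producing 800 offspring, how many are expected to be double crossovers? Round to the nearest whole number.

Map distances give recombination frequencies of 0.167 and 0.233 for the two intervals.
With no interference, expected double-crossover frequency = 0.167 × 0.233 = 0.03891.
Expected number = 0.03891 × 800 = 31.13 ≈ 31.

31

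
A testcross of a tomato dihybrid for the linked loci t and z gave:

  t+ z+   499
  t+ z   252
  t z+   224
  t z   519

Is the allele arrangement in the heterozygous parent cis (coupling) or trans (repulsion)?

cis

The two most frequent classes are t+ z+ (499) and t z (519); these are the parental (non-recombinant) types.
So the F1 carried t+ z+ on one chromosome and t z on the other — the recessive alleles are on the same chromosome (cis / coupling).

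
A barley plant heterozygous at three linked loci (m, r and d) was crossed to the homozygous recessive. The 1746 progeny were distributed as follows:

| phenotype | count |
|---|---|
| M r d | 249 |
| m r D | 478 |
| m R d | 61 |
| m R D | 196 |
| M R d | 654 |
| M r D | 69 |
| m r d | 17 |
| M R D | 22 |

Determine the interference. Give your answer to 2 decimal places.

The two most frequent reciprocal classes, M R d and m r D, are the parental types, so the F1 was M R d / m r D.
The two rarest classes, M R D and m r d, are the double crossovers. Comparing them with the parentals, only the d allele has switched, so d is the middle locus and the order is m – d – r.
m–d: (130 + 39)/1746 = 0.0968; d–r: (445 + 39)/1746 = 0.2772.
Expected DCO frequency = 0.0968 × 0.2772 ≈ 0.02683; observed = 39/1746 ≈ 0.02234.
Coefficient of coincidence = 0.02234/0.02683 ≈ 0.83; interference = 1 − 0.83 = 0.17.

0.17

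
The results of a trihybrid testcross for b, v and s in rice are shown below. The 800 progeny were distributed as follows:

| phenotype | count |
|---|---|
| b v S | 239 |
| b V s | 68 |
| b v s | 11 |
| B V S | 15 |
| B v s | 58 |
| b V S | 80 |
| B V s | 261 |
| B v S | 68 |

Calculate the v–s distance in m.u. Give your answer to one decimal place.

20.5 m.u.

The two most frequent reciprocal classes, b v S and B V s, are the parental types, so the F1 was b v S / B V s.
The two rarest classes, b v s and B V S, are the double crossovers. Comparing them with the parentals, only the s allele has switched, so s is the middle locus and the order is v – s – b.
Crossovers in the v–s interval produce the single-crossover classes b V S and B v s (80 + 58 = 138) plus the double crossovers (26).
RF(v–s) = (138 + 26) / 800 = 164/800 = 0.2050 → 20.5 m.u.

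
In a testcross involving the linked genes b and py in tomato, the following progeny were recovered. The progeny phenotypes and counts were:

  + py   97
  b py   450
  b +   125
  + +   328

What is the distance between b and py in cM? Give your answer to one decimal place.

The two most frequent classes, + + (328) and b py (450), are the parental types, so the F1 was + + / b py.
The recombinant classes are + py and b +: 97 + 125 = 222.
Recombination frequency = 222/1000 = 0.2220 ≈ 22.2%, i.e. 22.2 cM.

22.2 cM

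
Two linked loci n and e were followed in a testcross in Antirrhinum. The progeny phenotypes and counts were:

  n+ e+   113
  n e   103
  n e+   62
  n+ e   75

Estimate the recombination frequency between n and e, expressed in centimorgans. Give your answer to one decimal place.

38.8 centimorgans

The two most frequent classes, n+ e+ (113) and n e (103), are the parental types, so the F1 was n+ e+ / n e.
The recombinant classes are n+ e and n e+: 75 + 62 = 137.
Recombination frequency = 137/353 = 0.3881 ≈ 38.8%, i.e. 38.8 centimorgans.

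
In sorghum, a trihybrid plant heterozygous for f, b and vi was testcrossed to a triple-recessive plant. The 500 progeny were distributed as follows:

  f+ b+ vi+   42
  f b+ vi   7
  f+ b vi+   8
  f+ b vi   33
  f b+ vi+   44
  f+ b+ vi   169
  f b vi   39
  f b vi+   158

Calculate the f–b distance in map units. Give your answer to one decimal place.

The two most frequent reciprocal classes, f+ b+ vi and f b vi+, are the parental types, so the F1 was f+ b+ vi / f b vi+.
The two rarest classes, f b+ vi and f+ b vi+, are the double crossovers. Comparing them with the parentals, only the f allele has switched, so f is the middle locus and the order is b – f – vi.
Crossovers in the b–f interval produce the single-crossover classes f+ b vi and f b+ vi+ (33 + 44 = 77) plus the double crossovers (15).
RF(b–f) = (77 + 15) / 500 = 92/500 = 0.1840 → 18.4 map units.

18.4 map units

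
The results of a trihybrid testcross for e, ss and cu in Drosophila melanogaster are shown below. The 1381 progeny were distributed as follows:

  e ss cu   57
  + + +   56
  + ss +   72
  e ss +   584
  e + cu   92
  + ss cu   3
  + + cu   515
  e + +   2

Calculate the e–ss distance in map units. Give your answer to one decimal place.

12.2 map units

The two most frequent reciprocal classes, + + cu and e ss +, are the parental types, so the F1 was + + cu / e ss +.
The two rarest classes, + ss cu and e + +, are the double crossovers. Comparing them with the parentals, only the ss allele has switched, so ss is the middle locus and the order is cu – ss – e.
Crossovers in the ss–e interval produce the single-crossover classes e + cu and + ss + (92 + 72 = 164) plus the double crossovers (5).
RF(ss–e) = (164 + 5) / 1381 = 169/1381 = 0.1224 → 12.2 map units.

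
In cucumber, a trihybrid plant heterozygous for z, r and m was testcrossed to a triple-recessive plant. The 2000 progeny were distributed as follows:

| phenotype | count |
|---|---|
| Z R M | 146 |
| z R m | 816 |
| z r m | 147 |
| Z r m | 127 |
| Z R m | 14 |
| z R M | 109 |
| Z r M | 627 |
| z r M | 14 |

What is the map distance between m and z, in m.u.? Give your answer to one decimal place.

13.2 m.u.

The two most frequent reciprocal classes, z R m and Z r M, are the parental types, so the F1 was z R m / Z r M.
The two rarest classes, Z R m and z r M, are the double crossovers. Comparing them with the parentals, only the z allele has switched, so z is the middle locus and the order is m – z – r.
Crossovers in the m–z interval produce the single-crossover classes z R M and Z r m (109 + 127 = 236) plus the double crossovers (28).
RF(m–z) = (236 + 28) / 2000 = 264/2000 = 0.1320 → 13.2 m.u.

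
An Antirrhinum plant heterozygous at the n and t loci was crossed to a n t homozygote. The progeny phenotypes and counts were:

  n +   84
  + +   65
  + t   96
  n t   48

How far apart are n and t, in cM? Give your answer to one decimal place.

The two most frequent classes, + t (96) and n + (84), are the parental types, so the F1 was + t / n +.
The recombinant classes are + + and n t: 65 + 48 = 113.
Recombination frequency = 113/293 = 0.3857 ≈ 38.6%, i.e. 38.6 cM.

38.6 cM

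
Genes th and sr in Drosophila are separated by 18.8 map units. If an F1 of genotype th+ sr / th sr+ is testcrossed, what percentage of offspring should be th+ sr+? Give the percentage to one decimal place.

9.4%

A map distance of 18.8 map units corresponds to a recombination frequency of 0.188.
The F1 is th+ sr / th sr+, so th+ sr+ is a recombinant gamete class with expected frequency r/2 = 0.188/2 = 0.0940.
That is 0.0940 = 9.4% of the progeny.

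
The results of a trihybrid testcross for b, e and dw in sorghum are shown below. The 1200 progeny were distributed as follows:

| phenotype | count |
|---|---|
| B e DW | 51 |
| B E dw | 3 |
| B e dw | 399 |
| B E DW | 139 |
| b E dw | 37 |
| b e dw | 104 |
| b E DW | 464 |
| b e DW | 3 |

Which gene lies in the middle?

The two most frequent reciprocal classes, b E DW and B e dw, are the parental types, so the F1 was b E DW / B e dw.
The two rarest classes, b e DW and B E dw, are the double crossovers. Comparing them with the parentals, only the e allele has switched, so e is the middle locus and the order is b – e – dw.

e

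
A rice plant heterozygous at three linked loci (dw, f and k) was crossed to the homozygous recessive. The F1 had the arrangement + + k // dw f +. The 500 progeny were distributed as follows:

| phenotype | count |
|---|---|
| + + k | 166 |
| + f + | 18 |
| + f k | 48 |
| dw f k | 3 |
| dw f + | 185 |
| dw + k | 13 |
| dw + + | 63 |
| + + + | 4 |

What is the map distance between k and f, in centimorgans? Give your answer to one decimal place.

The two rarest classes, + + + and dw f k, are the double crossovers. Comparing them with the parentals, only the k allele has switched, so k is the middle locus and the order is f – k – dw.
Crossovers in the f–k interval produce the single-crossover classes + f k and dw + + (48 + 63 = 111) plus the double crossovers (7).
RF(f–k) = (111 + 7) / 500 = 118/500 = 0.2360 → 23.6 centimorgans.

23.6 centimorgans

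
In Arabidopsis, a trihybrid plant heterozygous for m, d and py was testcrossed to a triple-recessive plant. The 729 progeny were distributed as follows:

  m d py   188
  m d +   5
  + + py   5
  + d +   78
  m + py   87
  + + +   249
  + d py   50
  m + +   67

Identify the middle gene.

The two most frequent reciprocal classes, + + + and m d py, are the parental types, so the F1 was + + + / m d py.
The two rarest classes, + + py and m d +, are the double crossovers. Comparing them with the parentals, only the py allele has switched, so py is the middle locus and the order is d – py – m.

py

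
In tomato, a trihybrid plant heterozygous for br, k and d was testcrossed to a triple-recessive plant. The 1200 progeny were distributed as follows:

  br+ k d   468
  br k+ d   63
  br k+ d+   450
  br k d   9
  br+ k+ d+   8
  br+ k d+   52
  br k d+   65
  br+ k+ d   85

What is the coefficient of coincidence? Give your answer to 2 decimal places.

0.93

The two most frequent reciprocal classes, br+ k d and br k+ d+, are the parental types, so the F1 was br+ k d / br k+ d+.
The two rarest classes, br k d and br+ k+ d+, are the double crossovers. Comparing them with the parentals, only the br allele has switched, so br is the middle locus and the order is d – br – k.
d–br: (115 + 17)/1200 = 0.1100; br–k: (150 + 17)/1200 = 0.1392.
Expected DCO frequency = 0.1100 × 0.1392 ≈ 0.01531; observed = 17/1200 ≈ 0.01417.
Coefficient of coincidence = 0.01417/0.01531 ≈ 0.93.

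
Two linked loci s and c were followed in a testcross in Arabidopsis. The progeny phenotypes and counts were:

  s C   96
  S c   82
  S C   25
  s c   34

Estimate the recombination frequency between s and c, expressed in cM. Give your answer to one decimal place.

The two most frequent classes, S c (82) and s C (96), are the parental types, so the F1 was S c / s C.
The recombinant classes are S C and s c: 25 + 34 = 59.
Recombination frequency = 59/237 = 0.2489 ≈ 24.9%, i.e. 24.9 cM.

24.9 cM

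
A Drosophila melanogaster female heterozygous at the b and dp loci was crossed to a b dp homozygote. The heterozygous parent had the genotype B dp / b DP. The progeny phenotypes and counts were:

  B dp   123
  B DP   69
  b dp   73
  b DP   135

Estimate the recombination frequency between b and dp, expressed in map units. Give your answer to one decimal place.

The recombinant classes are B DP and b dp: 69 + 73 = 142.
Recombination frequency = 142/400 = 0.3550 ≈ 35.5%, i.e. 35.5 map units.

35.5 map units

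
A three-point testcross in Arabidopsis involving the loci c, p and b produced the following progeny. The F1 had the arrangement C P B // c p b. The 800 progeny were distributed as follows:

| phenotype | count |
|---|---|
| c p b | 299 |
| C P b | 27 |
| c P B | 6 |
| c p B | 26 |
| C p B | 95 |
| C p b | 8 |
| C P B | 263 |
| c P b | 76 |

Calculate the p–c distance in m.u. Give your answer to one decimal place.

23.1 m.u.

The two rarest classes, c P B and C p b, are the double crossovers. Comparing them with the parentals, only the c allele has switched, so c is the middle locus and the order is b – c – p.
Crossovers in the c–p interval produce the single-crossover classes C p B and c P b (95 + 76 = 171) plus the double crossovers (14).
RF(c–p) = (171 + 14) / 800 = 185/800 = 0.2313 → 23.1 m.u.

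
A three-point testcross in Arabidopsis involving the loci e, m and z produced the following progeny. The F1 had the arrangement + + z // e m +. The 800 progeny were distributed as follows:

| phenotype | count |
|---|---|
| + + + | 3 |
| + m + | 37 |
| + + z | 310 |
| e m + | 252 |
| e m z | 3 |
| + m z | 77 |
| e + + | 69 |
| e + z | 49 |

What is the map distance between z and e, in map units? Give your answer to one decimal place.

11.5 map units

The two rarest classes, + + + and e m z, are the double crossovers. Comparing them with the parentals, only the z allele has switched, so z is the middle locus and the order is m – z – e.
Crossovers in the z–e interval produce the single-crossover classes e + z and + m + (49 + 37 = 86) plus the double crossovers (6).
RF(z–e) = (86 + 6) / 800 = 92/800 = 0.1150 → 11.5 map units.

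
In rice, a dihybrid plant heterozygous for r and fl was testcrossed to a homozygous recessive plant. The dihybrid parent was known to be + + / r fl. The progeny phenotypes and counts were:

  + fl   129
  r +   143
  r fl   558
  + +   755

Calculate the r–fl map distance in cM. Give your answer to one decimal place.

17.2 cM

The recombinant classes are + fl and r +: 129 + 143 = 272.
Recombination frequency = 272/1585 = 0.1716 ≈ 17.2%, i.e. 17.2 cM.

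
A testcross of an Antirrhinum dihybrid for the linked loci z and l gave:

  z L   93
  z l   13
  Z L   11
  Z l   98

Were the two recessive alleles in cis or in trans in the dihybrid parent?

trans

The two most frequent classes are Z l (98) and z L (93); these are the parental (non-recombinant) types.
So the F1 carried Z l on one chromosome and z L on the other — the recessive alleles are on opposite chromosomes (trans / repulsion).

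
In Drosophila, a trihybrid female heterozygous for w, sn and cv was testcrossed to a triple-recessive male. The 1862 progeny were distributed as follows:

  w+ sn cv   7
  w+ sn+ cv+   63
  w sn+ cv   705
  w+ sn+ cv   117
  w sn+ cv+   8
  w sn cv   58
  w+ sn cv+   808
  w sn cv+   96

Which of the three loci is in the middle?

The two most frequent reciprocal classes, w sn+ cv and w+ sn cv+, are the parental types, so the F1 was w sn+ cv / w+ sn cv+.
The two rarest classes, w sn+ cv+ and w+ sn cv, are the double crossovers. Comparing them with the parentals, only the cv allele has switched, so cv is the middle locus and the order is w – cv – sn.

cv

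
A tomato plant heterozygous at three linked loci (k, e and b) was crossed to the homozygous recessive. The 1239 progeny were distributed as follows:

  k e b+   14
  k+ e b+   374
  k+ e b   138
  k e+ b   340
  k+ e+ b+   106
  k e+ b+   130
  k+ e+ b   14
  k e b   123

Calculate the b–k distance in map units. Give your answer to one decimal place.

23.9 map units

The two most frequent reciprocal classes, k e+ b and k+ e b+, are the parental types, so the F1 was k e+ b / k+ e b+.
The two rarest classes, k+ e+ b and k e b+, are the double crossovers. Comparing them with the parentals, only the k allele has switched, so k is the middle locus and the order is b – k – e.
Crossovers in the b–k interval produce the single-crossover classes k e+ b+ and k+ e b (130 + 138 = 268) plus the double crossovers (28).
RF(b–k) = (268 + 28) / 1239 = 296/1239 = 0.2389 → 23.9 map units.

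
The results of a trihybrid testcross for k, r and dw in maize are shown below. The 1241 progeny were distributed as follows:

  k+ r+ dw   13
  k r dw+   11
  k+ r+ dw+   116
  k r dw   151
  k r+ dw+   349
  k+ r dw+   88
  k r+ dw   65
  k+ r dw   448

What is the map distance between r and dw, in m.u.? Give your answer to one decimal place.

The two most frequent reciprocal classes, k+ r dw and k r+ dw+, are the parental types, so the F1 was k+ r dw / k r+ dw+.
The two rarest classes, k+ r+ dw and k r dw+, are the double crossovers. Comparing them with the parentals, only the r allele has switched, so r is the middle locus and the order is dw – r – k.
Crossovers in the dw–r interval produce the single-crossover classes k+ r dw+ and k r+ dw (88 + 65 = 153) plus the double crossovers (24).
RF(dw–r) = (153 + 24) / 1241 = 177/1241 = 0.1426 → 14.3 m.u.

14.3 m.u.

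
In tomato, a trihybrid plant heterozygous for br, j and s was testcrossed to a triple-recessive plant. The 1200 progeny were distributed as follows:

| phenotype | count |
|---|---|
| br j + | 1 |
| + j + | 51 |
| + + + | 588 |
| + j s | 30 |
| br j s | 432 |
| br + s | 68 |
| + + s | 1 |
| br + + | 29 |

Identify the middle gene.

s

The two most frequent reciprocal classes, br j s and + + +, are the parental types, so the F1 was br j s / + + +.
The two rarest classes, br j + and + + s, are the double crossovers. Comparing them with the parentals, only the s allele has switched, so s is the middle locus and the order is br – s – j.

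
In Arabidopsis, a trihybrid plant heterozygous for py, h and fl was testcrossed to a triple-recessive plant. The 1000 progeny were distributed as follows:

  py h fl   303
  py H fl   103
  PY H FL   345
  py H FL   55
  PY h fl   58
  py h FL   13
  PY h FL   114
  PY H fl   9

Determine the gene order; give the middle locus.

The two most frequent reciprocal classes, py h fl and PY H FL, are the parental types, so the F1 was py h fl / PY H FL.
The two rarest classes, py h FL and PY H fl, are the double crossovers. Comparing them with the parentals, only the fl allele has switched, so fl is the middle locus and the order is h – fl – py.

fl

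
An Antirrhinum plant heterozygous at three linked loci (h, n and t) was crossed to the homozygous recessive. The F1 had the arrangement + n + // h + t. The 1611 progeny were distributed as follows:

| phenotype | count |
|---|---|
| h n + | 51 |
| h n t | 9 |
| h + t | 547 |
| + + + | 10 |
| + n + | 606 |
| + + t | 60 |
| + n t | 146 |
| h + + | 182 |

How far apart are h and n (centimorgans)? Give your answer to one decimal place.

The two rarest classes, + + + and h n t, are the double crossovers. Comparing them with the parentals, only the n allele has switched, so n is the middle locus and the order is t – n – h.
Crossovers in the n–h interval produce the single-crossover classes h n + and + + t (51 + 60 = 111) plus the double crossovers (19).
RF(n–h) = (111 + 19) / 1611 = 130/1611 = 0.0807 → 8.1 centimorgans.

8.1 centimorgans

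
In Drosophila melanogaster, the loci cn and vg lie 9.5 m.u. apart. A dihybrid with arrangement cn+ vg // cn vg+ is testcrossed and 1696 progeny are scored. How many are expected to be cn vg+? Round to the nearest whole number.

767

A map distance of 9.5 m.u. corresponds to a recombination frequency of 0.095.
The F1 is cn+ vg / cn vg+, so cn vg+ is a parental gamete class with expected frequency (1 − r)/2 = 0.905/2 = 0.4525.
Expected number = 0.4525 × 1696 = 767.44 ≈ 767.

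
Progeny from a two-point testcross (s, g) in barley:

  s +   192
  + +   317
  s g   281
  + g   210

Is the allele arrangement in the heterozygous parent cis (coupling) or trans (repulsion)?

The two most frequent classes are + + (317) and s g (281); these are the parental (non-recombinant) types.
So the F1 carried + + on one chromosome and s g on the other — the recessive alleles are on the same chromosome (cis / coupling).

cis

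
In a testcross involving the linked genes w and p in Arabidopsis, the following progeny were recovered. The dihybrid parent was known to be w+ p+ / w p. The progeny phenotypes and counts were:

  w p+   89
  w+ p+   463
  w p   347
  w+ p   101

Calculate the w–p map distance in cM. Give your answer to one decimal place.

The recombinant classes are w+ p and w p+: 101 + 89 = 190.
Recombination frequency = 190/1000 = 0.1900 ≈ 19.0%, i.e. 19.0 cM.

19.0 cM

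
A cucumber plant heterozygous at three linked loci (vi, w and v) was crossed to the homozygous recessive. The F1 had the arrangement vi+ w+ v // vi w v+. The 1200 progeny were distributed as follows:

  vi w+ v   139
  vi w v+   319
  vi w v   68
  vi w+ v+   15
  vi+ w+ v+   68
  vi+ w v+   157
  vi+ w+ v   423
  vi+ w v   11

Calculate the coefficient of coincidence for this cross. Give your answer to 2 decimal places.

The two rarest classes, vi+ w v and vi w+ v+, are the double crossovers. Comparing them with the parentals, only the w allele has switched, so w is the middle locus and the order is v – w – vi.
v–w: (136 + 26)/1200 = 0.1350; w–vi: (296 + 26)/1200 = 0.2683.
Expected DCO frequency = 0.1350 × 0.2683 ≈ 0.03622; observed = 26/1200 ≈ 0.02167.
Coefficient of coincidence = 0.02167/0.03622 ≈ 0.60.

0.60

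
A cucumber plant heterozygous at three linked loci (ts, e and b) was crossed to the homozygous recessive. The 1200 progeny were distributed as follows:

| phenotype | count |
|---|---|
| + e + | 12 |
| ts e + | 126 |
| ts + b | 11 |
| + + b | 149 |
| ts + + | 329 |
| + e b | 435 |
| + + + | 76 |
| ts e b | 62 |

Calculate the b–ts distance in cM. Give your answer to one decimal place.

13.4 cM

The two most frequent reciprocal classes, + e b and ts + +, are the parental types, so the F1 was + e b / ts + +.
The two rarest classes, + e + and ts + b, are the double crossovers. Comparing them with the parentals, only the b allele has switched, so b is the middle locus and the order is e – b – ts.
Crossovers in the b–ts interval produce the single-crossover classes ts e b and + + + (62 + 76 = 138) plus the double crossovers (23).
RF(b–ts) = (138 + 23) / 1200 = 161/1200 = 0.1342 → 13.4 cM.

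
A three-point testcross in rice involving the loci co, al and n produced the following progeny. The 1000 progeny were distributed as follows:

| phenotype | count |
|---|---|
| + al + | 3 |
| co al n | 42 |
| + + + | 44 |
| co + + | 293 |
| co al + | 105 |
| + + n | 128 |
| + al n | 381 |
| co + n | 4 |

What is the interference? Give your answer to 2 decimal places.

0.69

The two most frequent reciprocal classes, co + + and + al n, are the parental types, so the F1 was co + + / + al n.
The two rarest classes, co + n and + al +, are the double crossovers. Comparing them with the parentals, only the n allele has switched, so n is the middle locus and the order is co – n – al.
co–n: (86 + 7)/1000 = 0.0930; n–al: (233 + 7)/1000 = 0.2400.
Expected DCO frequency = 0.0930 × 0.2400 ≈ 0.02232; observed = 7/1000 ≈ 0.00700.
Coefficient of coincidence = 0.00700/0.02232 ≈ 0.31; interference = 1 − 0.31 = 0.69.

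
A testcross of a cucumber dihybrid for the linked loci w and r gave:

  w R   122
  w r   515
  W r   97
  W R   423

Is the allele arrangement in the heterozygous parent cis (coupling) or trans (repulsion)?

The two most frequent classes are W R (423) and w r (515); these are the parental (non-recombinant) types.
So the F1 carried W R on one chromosome and w r on the other — the recessive alleles are on the same chromosome (cis / coupling).

cis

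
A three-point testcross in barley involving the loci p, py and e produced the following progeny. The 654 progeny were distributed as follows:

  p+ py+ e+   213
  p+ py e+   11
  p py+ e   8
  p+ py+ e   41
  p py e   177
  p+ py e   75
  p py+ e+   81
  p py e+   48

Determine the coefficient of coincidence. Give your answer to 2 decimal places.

The two most frequent reciprocal classes, p py e and p+ py+ e+, are the parental types, so the F1 was p py e / p+ py+ e+.
The two rarest classes, p py+ e and p+ py e+, are the double crossovers. Comparing them with the parentals, only the py allele has switched, so py is the middle locus and the order is e – py – p.
e–py: (89 + 19)/654 = 0.1651; py–p: (156 + 19)/654 = 0.2676.
Expected DCO frequency = 0.1651 × 0.2676 ≈ 0.04418; observed = 19/654 ≈ 0.02905.
Coefficient of coincidence = 0.02905/0.04418 ≈ 0.66.

0.66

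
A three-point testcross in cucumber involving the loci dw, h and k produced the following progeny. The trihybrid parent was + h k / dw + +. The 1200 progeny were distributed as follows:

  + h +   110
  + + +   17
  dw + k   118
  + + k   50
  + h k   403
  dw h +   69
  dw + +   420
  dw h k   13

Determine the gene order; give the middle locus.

The two rarest classes, dw h k and + + +, are the double crossovers. Comparing them with the parentals, only the dw allele has switched, so dw is the middle locus and the order is k – dw – h.

dw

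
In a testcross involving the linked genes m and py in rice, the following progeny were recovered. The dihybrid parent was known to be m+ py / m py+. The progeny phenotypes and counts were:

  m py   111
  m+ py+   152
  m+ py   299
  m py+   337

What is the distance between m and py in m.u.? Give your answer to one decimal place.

29.3 m.u.

The recombinant classes are m+ py+ and m py: 152 + 111 = 263.
Recombination frequency = 263/899 = 0.2925 ≈ 29.3%, i.e. 29.3 m.u.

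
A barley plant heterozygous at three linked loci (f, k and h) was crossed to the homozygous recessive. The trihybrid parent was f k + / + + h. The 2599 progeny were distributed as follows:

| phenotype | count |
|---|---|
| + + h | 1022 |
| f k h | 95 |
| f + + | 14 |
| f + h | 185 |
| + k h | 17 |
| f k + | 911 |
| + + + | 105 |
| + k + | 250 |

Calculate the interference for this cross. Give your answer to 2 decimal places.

0.25

The two rarest classes, f + + and + k h, are the double crossovers. Comparing them with the parentals, only the k allele has switched, so k is the middle locus and the order is f – k – h.
f–k: (435 + 31)/2599 = 0.1793; k–h: (200 + 31)/2599 = 0.0889.
Expected DCO frequency = 0.1793 × 0.0889 ≈ 0.01594; observed = 31/2599 ≈ 0.01193.
Coefficient of coincidence = 0.01193/0.01594 ≈ 0.75; interference = 1 − 0.75 = 0.25.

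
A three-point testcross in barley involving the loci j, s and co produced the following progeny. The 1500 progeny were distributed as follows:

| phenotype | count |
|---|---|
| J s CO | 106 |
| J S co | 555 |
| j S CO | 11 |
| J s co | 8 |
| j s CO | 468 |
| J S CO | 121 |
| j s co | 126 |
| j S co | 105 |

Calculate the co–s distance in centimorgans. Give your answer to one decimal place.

The two most frequent reciprocal classes, j s CO and J S co, are the parental types, so the F1 was j s CO / J S co.
The two rarest classes, j S CO and J s co, are the double crossovers. Comparing them with the parentals, only the s allele has switched, so s is the middle locus and the order is co – s – j.
Crossovers in the co–s interval produce the single-crossover classes j s co and J S CO (126 + 121 = 247) plus the double crossovers (19).
RF(co–s) = (247 + 19) / 1500 = 266/1500 = 0.1773 → 17.7 centimorgans.

17.7 centimorgans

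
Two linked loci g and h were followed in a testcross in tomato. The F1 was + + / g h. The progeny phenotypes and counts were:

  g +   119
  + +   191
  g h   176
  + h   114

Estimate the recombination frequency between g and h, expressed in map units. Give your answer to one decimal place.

The recombinant classes are + h and g +: 114 + 119 = 233.
Recombination frequency = 233/600 = 0.3883 ≈ 38.8%, i.e. 38.8 map units.

38.8 map units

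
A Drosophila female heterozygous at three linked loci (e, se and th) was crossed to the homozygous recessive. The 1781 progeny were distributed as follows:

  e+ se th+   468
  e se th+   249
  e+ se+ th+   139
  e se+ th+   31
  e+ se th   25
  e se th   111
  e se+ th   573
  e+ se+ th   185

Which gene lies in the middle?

th

The two most frequent reciprocal classes, e+ se th+ and e se+ th, are the parental types, so the F1 was e+ se th+ / e se+ th.
The two rarest classes, e+ se th and e se+ th+, are the double crossovers. Comparing them with the parentals, only the th allele has switched, so th is the middle locus and the order is se – th – e.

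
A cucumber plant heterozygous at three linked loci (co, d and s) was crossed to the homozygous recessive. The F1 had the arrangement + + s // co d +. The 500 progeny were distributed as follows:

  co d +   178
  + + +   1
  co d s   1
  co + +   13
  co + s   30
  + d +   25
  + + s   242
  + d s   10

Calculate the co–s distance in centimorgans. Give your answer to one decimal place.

The two rarest classes, + + + and co d s, are the double crossovers. Comparing them with the parentals, only the s allele has switched, so s is the middle locus and the order is co – s – d.
Crossovers in the co–s interval produce the single-crossover classes co + s and + d + (30 + 25 = 55) plus the double crossovers (2).
RF(co–s) = (55 + 2) / 500 = 57/500 = 0.1140 → 11.4 centimorgans.

11.4 centimorgans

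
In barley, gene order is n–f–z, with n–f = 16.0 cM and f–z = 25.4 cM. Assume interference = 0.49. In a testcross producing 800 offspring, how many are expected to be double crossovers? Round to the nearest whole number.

Map distances give recombination frequencies of 0.160 and 0.254 for the two intervals.
With interference 0.49 (so coincidence = 0.51), expected double-crossover frequency = 0.160 × 0.254 × 0.51 = 0.02073.
Expected number = 0.02073 × 800 = 16.58 ≈ 17.

17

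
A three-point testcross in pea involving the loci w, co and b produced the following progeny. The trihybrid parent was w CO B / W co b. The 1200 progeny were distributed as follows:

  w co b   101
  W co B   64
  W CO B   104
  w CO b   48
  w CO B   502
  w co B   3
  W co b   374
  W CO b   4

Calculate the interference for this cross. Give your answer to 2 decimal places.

0.67

The two rarest classes, w co B and W CO b, are the double crossovers. Comparing them with the parentals, only the co allele has switched, so co is the middle locus and the order is w – co – b.
w–co: (205 + 7)/1200 = 0.1767; co–b: (112 + 7)/1200 = 0.0992.
Expected DCO frequency = 0.1767 × 0.0992 ≈ 0.01753; observed = 7/1200 ≈ 0.00583.
Coefficient of coincidence = 0.00583/0.01753 ≈ 0.33; interference = 1 − 0.33 = 0.67.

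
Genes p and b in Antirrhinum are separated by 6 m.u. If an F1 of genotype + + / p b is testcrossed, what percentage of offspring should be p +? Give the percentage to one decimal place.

A map distance of 6 m.u. corresponds to a recombination frequency of 0.060.
The F1 is + + / p b, so p + is a recombinant gamete class with expected frequency r/2 = 0.060/2 = 0.0300.
That is 0.0300 = 3.0% of the progeny.

3.0%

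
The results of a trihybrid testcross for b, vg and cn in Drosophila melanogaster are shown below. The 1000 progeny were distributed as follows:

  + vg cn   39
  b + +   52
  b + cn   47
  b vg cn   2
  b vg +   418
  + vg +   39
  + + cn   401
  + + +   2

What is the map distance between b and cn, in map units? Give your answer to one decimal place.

9.0 map units

The two most frequent reciprocal classes, b vg + and + + cn, are the parental types, so the F1 was b vg + / + + cn.
The two rarest classes, b vg cn and + + +, are the double crossovers. Comparing them with the parentals, only the cn allele has switched, so cn is the middle locus and the order is vg – cn – b.
Crossovers in the cn–b interval produce the single-crossover classes + vg + and b + cn (39 + 47 = 86) plus the double crossovers (4).
RF(cn–b) = (86 + 4) / 1000 = 90/1000 = 0.0900 → 9.0 map units.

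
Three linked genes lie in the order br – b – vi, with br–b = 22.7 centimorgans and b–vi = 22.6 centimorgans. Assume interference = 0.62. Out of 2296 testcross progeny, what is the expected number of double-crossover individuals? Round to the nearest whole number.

Map distances give recombination frequencies of 0.227 and 0.226 for the two intervals.
With interference 0.62 (so coincidence = 0.38), expected double-crossover frequency = 0.227 × 0.226 × 0.38 = 0.01949.
Expected number = 0.01949 × 2296 = 44.76 ≈ 45.

45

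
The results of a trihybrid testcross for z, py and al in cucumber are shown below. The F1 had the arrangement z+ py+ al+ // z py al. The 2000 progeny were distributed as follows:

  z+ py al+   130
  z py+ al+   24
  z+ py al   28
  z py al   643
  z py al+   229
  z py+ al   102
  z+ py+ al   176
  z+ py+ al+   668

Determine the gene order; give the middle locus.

The two rarest classes, z py+ al+ and z+ py al, are the double crossovers. Comparing them with the parentals, only the z allele has switched, so z is the middle locus and the order is al – z – py.

z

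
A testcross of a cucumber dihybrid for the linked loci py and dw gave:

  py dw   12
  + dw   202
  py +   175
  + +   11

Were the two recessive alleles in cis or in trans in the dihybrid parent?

trans

The two most frequent classes are + dw (202) and py + (175); these are the parental (non-recombinant) types.
So the F1 carried + dw on one chromosome and py + on the other — the recessive alleles are on opposite chromosomes (trans / repulsion).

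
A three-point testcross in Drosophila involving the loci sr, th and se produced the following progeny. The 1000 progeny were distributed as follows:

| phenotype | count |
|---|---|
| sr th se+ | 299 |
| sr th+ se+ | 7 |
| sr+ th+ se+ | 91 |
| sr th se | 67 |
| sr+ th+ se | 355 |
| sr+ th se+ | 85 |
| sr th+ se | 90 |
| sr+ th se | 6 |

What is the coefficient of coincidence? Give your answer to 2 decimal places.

The two most frequent reciprocal classes, sr+ th+ se and sr th se+, are the parental types, so the F1 was sr+ th+ se / sr th se+.
The two rarest classes, sr+ th se and sr th+ se+, are the double crossovers. Comparing them with the parentals, only the th allele has switched, so th is the middle locus and the order is se – th – sr.
se–th: (158 + 13)/1000 = 0.1710; th–sr: (175 + 13)/1000 = 0.1880.
Expected DCO frequency = 0.1710 × 0.1880 ≈ 0.03215; observed = 13/1000 ≈ 0.01300.
Coefficient of coincidence = 0.01300/0.03215 ≈ 0.40.

0.40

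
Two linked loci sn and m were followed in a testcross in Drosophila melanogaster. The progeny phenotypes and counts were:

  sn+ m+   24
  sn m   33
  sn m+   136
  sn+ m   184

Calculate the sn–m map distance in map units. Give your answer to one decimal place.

15.1 map units

The two most frequent classes, sn+ m (184) and sn m+ (136), are the parental types, so the F1 was sn+ m / sn m+.
The recombinant classes are sn+ m+ and sn m: 24 + 33 = 57.
Recombination frequency = 57/377 = 0.1512 ≈ 15.1%, i.e. 15.1 map units.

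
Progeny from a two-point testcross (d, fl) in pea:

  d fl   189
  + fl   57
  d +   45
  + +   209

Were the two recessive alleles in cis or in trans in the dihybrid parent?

The two most frequent classes are + + (209) and d fl (189); these are the parental (non-recombinant) types.
So the F1 carried + + on one chromosome and d fl on the other — the recessive alleles are on the same chromosome (cis / coupling).

cis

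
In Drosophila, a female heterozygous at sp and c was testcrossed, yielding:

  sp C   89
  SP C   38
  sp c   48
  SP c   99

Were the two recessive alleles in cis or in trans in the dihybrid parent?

trans

The two most frequent classes are SP c (99) and sp C (89); these are the parental (non-recombinant) types.
So the F1 carried SP c on one chromosome and sp C on the other — the recessive alleles are on opposite chromosomes (trans / repulsion).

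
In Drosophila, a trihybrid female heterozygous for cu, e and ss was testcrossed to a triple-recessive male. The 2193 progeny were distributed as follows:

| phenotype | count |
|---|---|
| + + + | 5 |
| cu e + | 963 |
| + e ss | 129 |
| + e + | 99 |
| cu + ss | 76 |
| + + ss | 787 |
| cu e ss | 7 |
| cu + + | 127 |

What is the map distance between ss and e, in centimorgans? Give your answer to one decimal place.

The two most frequent reciprocal classes, cu e + and + + ss, are the parental types, so the F1 was cu e + / + + ss.
The two rarest classes, cu e ss and + + +, are the double crossovers. Comparing them with the parentals, only the ss allele has switched, so ss is the middle locus and the order is cu – ss – e.
Crossovers in the ss–e interval produce the single-crossover classes cu + + and + e ss (127 + 129 = 256) plus the double crossovers (12).
RF(ss–e) = (256 + 12) / 2193 = 268/2193 = 0.1222 → 12.2 centimorgans.

12.2 centimorgans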